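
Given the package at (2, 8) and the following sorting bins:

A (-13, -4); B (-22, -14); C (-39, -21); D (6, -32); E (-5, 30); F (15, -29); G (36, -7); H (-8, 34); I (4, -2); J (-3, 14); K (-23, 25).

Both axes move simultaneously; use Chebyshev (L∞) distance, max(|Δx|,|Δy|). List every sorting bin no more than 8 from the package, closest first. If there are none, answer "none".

Distances from (2, 8):
A: 15
B: 24
C: 41
D: 40
E: 22
F: 37
G: 34
H: 26
I: 10
J: 6
K: 25
Threshold 8: J (6) is within range.

J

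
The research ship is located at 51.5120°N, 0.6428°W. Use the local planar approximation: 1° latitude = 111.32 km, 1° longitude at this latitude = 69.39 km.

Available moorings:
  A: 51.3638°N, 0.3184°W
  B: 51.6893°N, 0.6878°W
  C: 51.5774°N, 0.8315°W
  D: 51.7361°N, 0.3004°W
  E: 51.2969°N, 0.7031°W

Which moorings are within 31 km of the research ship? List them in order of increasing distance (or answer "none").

C, B, E, A

Distances from 51.5120°N, 0.6428°W:
A: 27.9084 km
B: 19.9825 km
C: 14.9818 km
D: 34.4505 km
E: 24.3078 km
Threshold 31 km: C (14.9818 km), B (19.9825 km), E (24.3078 km), A (27.9084 km) are within range.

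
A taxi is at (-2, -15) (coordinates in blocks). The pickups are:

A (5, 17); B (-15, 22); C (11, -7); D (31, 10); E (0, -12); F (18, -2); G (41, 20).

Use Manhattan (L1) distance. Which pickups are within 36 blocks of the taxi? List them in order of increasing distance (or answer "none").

Distances from (-2, -15):
A: |7| + |32| = 7 + 32 = 39 blocks
B: |-13| + |37| = 13 + 37 = 50 blocks
C: |13| + |8| = 13 + 8 = 21 blocks
D: |33| + |25| = 33 + 25 = 58 blocks
E: |2| + |3| = 2 + 3 = 5 blocks
F: |20| + |13| = 20 + 13 = 33 blocks
G: |43| + |35| = 43 + 35 = 78 blocks
Threshold 36 blocks: E (5 blocks), C (21 blocks), F (33 blocks) are within range.

E, C, F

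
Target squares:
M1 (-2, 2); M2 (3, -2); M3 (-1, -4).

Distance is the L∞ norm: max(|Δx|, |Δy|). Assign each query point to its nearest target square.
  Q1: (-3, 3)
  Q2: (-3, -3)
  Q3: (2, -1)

Q1 at (-3, 3):
  M1: 1
  M2: 6
  M3: 7
  → nearest: M1 (1)
Q2 at (-3, -3):
  M1: 5
  M2: 6
  M3: 2
  → nearest: M3 (2)
Q3 at (2, -1):
  M1: 4
  M2: 1
  M3: 3
  → nearest: M2 (1)

Q1→M1; Q2→M3; Q3→M2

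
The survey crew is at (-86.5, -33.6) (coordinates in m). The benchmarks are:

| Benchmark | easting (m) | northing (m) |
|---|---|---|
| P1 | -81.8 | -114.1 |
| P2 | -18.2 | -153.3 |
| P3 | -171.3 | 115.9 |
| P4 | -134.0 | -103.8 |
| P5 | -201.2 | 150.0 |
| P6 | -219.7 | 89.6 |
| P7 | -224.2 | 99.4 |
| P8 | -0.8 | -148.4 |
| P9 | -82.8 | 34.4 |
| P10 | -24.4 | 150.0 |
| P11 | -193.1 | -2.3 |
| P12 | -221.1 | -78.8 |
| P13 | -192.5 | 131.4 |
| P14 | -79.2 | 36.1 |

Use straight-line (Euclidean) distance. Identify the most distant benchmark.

P5

Distances from (-86.5, -33.6):
P1: 80.6 m
P2: 137.8 m
P3: 171.9 m
P4: 84.8 m
P5: 216.5 m
P6: 181.4 m
P7: 191.4 m
P8: 143.3 m
P9: 68.1 m
P10: 193.8 m
P11: 111.1 m
P12: 142.0 m
P13: 196.1 m
P14: 70.1 m
Maximum: P5 at 216.5 m.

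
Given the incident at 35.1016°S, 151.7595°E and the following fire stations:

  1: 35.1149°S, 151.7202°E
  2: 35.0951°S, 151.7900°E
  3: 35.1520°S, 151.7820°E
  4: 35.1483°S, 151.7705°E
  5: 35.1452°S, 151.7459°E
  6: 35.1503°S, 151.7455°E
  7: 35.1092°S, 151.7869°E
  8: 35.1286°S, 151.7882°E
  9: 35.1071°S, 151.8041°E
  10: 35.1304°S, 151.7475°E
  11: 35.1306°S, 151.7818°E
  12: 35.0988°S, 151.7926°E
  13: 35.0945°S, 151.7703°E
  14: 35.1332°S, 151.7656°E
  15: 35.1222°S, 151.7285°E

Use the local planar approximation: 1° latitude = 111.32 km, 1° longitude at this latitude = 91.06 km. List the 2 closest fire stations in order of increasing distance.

13, 7

Distances from 35.1016°S, 151.7595°E:
1: √((-0.0133·111.32)² + (-0.0393·91.06)²) = √(2.192046 + 12.806793) = 3.8728 km
2: √((0.0065·111.32)² + (0.0305·91.06)²) = √(0.523568 + 7.713562) = 2.8700 km
3: √((-0.0504·111.32)² + (0.0225·91.06)²) = √(31.478024 + 4.197786) = 5.9729 km
4: √((-0.0467·111.32)² + (0.0110·91.06)²) = √(27.025899 + 1.003323) = 5.2943 km
5: √((-0.0436·111.32)² + (-0.0136·91.06)²) = √(23.556967 + 1.533674) = 5.0091 km
6: √((-0.0487·111.32)² + (-0.0140·91.06)²) = √(29.390320 + 1.625217) = 5.5692 km
7: √((-0.0076·111.32)² + (0.0274·91.06)²) = √(0.715770 + 6.225245) = 2.6346 km
8: √((-0.0270·111.32)² + (0.0287·91.06)²) = √(9.033872 + 6.829975) = 3.9829 km
9: √((-0.0055·111.32)² + (0.0446·91.06)²) = √(0.374862 + 16.493963) = 4.1072 km
10: √((-0.0288·111.32)² + (-0.0120·91.06)²) = √(10.278539 + 1.194037) = 3.3871 km
11: √((-0.0290·111.32)² + (0.0223·91.06)²) = √(10.421792 + 4.123491) = 3.8138 km
12: √((0.0028·111.32)² + (0.0331·91.06)²) = √(0.097154 + 9.084714) = 3.0302 km
13: √((0.0071·111.32)² + (0.0108·91.06)²) = √(0.624688 + 0.967170) = 1.2617 km
14: √((-0.0316·111.32)² + (0.0061·91.06)²) = √(12.374298 + 0.308542) = 3.5613 km
15: √((-0.0206·111.32)² + (-0.0310·91.06)²) = √(5.258730 + 7.968539) = 3.6369 km
Sorted: 13 (1.2617 km) < 7 (2.6346 km) < 2 (2.8700 km) < 12 (3.0302 km) < …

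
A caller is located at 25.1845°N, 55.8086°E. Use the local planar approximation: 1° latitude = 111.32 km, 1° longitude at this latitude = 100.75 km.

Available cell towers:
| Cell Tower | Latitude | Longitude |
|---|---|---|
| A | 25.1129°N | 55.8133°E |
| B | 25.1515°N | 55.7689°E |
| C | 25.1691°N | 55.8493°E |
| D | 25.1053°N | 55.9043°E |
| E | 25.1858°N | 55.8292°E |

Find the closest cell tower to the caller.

E

Distances from 25.1845°N, 55.8086°E:
A: √((-0.0716·111.32)² + (0.0047·100.75)²) = √(63.529062 + 0.224226) = 7.9846 km
B: √((-0.0330·111.32)² + (-0.0397·100.75)²) = √(13.495043 + 15.998200) = 5.4308 km
C: √((-0.0154·111.32)² + (0.0407·100.75)²) = √(2.938920 + 16.814305) = 4.4445 km
D: √((-0.0792·111.32)² + (0.0957·100.75)²) = √(77.731448 + 92.963825) = 13.0650 km
E: √((0.0013·111.32)² + (0.0206·100.75)²) = √(0.020943 + 4.307493) = 2.0805 km
Minimum: E at 2.0805 km.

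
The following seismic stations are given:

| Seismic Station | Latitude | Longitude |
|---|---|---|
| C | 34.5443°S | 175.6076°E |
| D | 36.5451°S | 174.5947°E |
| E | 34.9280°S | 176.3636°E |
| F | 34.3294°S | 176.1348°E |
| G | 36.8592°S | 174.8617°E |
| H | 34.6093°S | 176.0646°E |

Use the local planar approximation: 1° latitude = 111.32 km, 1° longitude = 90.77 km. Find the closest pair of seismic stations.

F and H

Pairwise distances:
C–D: 240.9593 km
C–E: 80.8297 km
C–F: 53.5004 km
C–G: 266.4405 km
C–H: 42.1082 km
D–E: 241.2180 km
D–F: 283.5131 km
D–G: 42.5436 km
D–H: 253.4541 km
E–F: 69.7975 km
E–G: 254.5625 km
E–H: 44.6683 km
F–G: 304.4048 km
F–H: 31.8034 km
G–H: 273.2243 km
Closest pair: F–H at 31.8034 km.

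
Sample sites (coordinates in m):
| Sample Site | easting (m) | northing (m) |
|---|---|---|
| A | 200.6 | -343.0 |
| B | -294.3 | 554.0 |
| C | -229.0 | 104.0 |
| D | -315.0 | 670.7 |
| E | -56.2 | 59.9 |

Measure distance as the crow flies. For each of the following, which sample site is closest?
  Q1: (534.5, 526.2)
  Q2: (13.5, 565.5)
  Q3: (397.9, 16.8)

Q1 at (534.5, 526.2):
  A: √((-333.9)² + (-869.2)²) = √(111489.210 + 755508.640) = 931.1 m
  B: √((-828.8)² + (27.8)²) = √(686909.440 + 772.840) = 829.3 m
  C: √((-763.5)² + (-422.2)²) = √(582932.250 + 178252.840) = 872.5 m
  D: √((-849.5)² + (144.5)²) = √(721650.250 + 20880.250) = 861.7 m
  E: √((-590.7)² + (-466.3)²) = √(348926.490 + 217435.690) = 752.6 m
  → nearest: E (752.6 m)
Q2 at (13.5, 565.5):
  A: √((187.1)² + (-908.5)²) = √(35006.410 + 825372.250) = 927.6 m
  B: √((-307.8)² + (-11.5)²) = √(94740.840 + 132.250) = 308.0 m
  C: √((-242.5)² + (-461.5)²) = √(58806.250 + 212982.250) = 521.3 m
  D: √((-328.5)² + (105.2)²) = √(107912.250 + 11067.040) = 344.9 m
  E: √((-69.7)² + (-505.6)²) = √(4858.090 + 255631.360) = 510.4 m
  → nearest: B (308.0 m)
Q3 at (397.9, 16.8):
  A: √((-197.3)² + (-359.8)²) = √(38927.290 + 129456.040) = 410.3 m
  B: √((-692.2)² + (537.2)²) = √(479140.840 + 288583.840) = 876.2 m
  C: √((-626.9)² + (87.2)²) = √(393003.610 + 7603.840) = 632.9 m
  D: √((-712.9)² + (653.9)²) = √(508226.410 + 427585.210) = 967.4 m
  E: √((-454.1)² + (43.1)²) = √(206206.810 + 1857.610) = 456.1 m
  → nearest: A (410.3 m)

Q1→E; Q2→B; Q3→A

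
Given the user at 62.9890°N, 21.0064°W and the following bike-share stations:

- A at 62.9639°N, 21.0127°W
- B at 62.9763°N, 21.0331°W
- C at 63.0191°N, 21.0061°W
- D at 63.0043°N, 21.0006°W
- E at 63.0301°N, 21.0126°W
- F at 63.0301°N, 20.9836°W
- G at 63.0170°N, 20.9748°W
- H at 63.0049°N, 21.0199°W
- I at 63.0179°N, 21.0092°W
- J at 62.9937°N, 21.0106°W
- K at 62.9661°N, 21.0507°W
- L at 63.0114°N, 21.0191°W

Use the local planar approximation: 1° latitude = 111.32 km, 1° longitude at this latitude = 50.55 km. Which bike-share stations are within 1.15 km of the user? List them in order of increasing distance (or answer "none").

J

Distances from 62.9890°N, 21.0064°W:
A: 2.8122 km
B: 1.9546 km
C: 3.3508 km
D: 1.7282 km
E: 4.5860 km
F: 4.7182 km
G: 3.5024 km
H: 1.8970 km
I: 3.2203 km
J: 0.5646 km
K: 3.3931 km
L: 2.5749 km
Threshold 1.15 km: J (0.5646 km) is within range.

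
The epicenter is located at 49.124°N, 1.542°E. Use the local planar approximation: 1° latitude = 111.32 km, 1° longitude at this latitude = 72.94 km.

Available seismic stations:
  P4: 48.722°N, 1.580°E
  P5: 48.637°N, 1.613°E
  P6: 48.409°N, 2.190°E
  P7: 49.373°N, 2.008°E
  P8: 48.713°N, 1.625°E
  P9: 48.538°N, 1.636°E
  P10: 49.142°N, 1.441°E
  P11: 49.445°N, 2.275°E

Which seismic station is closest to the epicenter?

P10

Distances from 49.124°N, 1.542°E:
P4: 44.836 km
P5: 54.460 km
P6: 92.570 km
P7: 43.859 km
P8: 46.151 km
P9: 65.593 km
P10: 7.635 km
P11: 64.307 km
Minimum: P10 at 7.635 km.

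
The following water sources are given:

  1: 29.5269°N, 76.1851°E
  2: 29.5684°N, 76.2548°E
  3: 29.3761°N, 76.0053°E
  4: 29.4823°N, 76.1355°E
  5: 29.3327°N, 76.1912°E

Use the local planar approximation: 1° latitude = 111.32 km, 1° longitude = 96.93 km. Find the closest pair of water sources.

1 and 4

Pairwise distances:
1–4: 6.9112 km
1–2: 8.1845 km
2–4: 15.0195 km
3–4: 17.2926 km
4–5: 17.5068 km
3–5: 18.6557 km
1–5: 21.6264 km
1–3: 24.1980 km
2–5: 26.9526 km
2–3: 32.2974 km
Closest pair: 1–4 at 6.9112 km.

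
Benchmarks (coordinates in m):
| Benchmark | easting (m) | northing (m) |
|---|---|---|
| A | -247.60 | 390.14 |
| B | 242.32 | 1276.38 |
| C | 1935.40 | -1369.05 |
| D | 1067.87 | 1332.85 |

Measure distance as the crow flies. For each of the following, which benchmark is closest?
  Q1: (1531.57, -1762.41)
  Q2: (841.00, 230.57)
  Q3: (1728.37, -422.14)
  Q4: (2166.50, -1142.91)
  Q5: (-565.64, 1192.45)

Q1→C; Q2→A; Q3→C; Q4→C; Q5→B

Q1 at (1531.57, -1762.41):
  A: 2792.65 m
  B: 3300.97 m
  C: 563.75 m
  D: 3129.80 m
  → nearest: C (563.75 m)
Q2 at (841.00, 230.57):
  A: 1100.23 m
  B: 1205.05 m
  C: 1938.17 m
  D: 1125.38 m
  → nearest: A (1100.23 m)
Q3 at (1728.37, -422.14):
  A: 2136.41 m
  B: 2256.84 m
  C: 969.28 m
  D: 1875.17 m
  → nearest: C (969.28 m)
Q4 at (2166.50, -1142.91):
  A: 2859.74 m
  B: 3091.19 m
  C: 323.34 m
  D: 2708.57 m
  → nearest: C (323.34 m)
Q5 at (-565.64, 1192.45):
  A: 863.05 m
  B: 812.31 m
  C: 3580.01 m
  D: 1639.53 m
  → nearest: B (812.31 m)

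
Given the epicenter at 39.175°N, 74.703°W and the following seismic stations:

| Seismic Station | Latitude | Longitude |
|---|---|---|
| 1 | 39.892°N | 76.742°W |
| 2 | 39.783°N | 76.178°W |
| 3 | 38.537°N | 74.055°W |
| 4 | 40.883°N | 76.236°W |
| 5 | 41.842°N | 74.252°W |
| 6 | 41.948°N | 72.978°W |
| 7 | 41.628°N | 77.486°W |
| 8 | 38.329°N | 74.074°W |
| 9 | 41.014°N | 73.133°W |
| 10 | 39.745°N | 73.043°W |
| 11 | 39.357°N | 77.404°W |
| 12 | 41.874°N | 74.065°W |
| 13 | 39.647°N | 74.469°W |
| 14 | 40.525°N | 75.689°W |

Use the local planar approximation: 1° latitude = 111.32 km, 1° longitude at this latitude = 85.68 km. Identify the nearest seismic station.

13

Distances from 39.175°N, 74.703°W:
1: 192.071 km
2: 143.361 km
3: 90.148 km
4: 231.092 km
5: 299.395 km
6: 342.248 km
7: 362.524 km
8: 108.507 km
9: 244.958 km
10: 155.741 km
11: 232.307 km
12: 305.385 km
13: 56.238 km
14: 172.400 km
Minimum: 13 at 56.238 km.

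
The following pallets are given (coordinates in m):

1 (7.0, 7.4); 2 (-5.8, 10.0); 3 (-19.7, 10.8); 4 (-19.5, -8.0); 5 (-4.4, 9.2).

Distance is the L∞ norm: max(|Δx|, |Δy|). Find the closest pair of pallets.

Pairwise distances:
1–2: max(|-12.8|, |2.6|) = 12.8 m
1–3: max(|-26.7|, |3.4|) = 26.7 m
1–4: max(|-26.5|, |-15.4|) = 26.5 m
1–5: max(|-11.4|, |1.8|) = 11.4 m
2–3: max(|-13.9|, |0.8|) = 13.9 m
2–4: max(|-13.7|, |-18.0|) = 18.0 m
2–5: max(|1.4|, |-0.8|) = 1.4 m
3–4: max(|0.2|, |-18.8|) = 18.8 m
3–5: max(|15.3|, |-1.6|) = 15.3 m
4–5: max(|15.1|, |17.2|) = 17.2 m
Closest pair: 2–5 at 1.4 m.

2 and 5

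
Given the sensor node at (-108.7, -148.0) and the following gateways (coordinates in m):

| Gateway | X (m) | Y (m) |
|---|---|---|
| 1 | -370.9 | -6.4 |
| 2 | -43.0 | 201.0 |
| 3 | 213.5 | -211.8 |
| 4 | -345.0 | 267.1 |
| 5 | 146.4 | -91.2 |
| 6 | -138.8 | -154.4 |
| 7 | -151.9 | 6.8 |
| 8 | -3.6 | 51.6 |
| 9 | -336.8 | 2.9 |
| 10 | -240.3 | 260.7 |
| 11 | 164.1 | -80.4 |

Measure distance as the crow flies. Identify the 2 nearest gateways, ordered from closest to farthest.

Distances from (-108.7, -148.0):
1: 298.0 m
2: 355.1 m
3: 328.5 m
4: 477.6 m
5: 261.3 m
6: 30.8 m
7: 160.7 m
8: 225.6 m
9: 273.5 m
10: 429.4 m
11: 281.1 m
Sorted: 6 (30.8 m) < 7 (160.7 m) < 8 (225.6 m) < 5 (261.3 m) < …

6, 7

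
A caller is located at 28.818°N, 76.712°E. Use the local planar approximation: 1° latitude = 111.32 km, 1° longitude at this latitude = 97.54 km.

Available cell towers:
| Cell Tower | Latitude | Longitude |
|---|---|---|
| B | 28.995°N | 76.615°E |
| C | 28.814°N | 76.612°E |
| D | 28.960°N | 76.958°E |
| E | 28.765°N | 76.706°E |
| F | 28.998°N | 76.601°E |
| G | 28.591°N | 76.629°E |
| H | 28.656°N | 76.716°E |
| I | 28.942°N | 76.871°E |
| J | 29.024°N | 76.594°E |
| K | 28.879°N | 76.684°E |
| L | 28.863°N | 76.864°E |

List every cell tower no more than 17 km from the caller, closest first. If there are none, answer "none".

Distances from 28.818°N, 76.712°E:
B: 21.858 km
C: 9.764 km
D: 28.734 km
E: 5.929 km
F: 22.776 km
G: 26.535 km
H: 18.038 km
I: 20.762 km
J: 25.658 km
K: 7.319 km
L: 15.649 km
Threshold 17 km: E (5.929 km), K (7.319 km), C (9.764 km), L (15.649 km) are within range.

E, K, C, L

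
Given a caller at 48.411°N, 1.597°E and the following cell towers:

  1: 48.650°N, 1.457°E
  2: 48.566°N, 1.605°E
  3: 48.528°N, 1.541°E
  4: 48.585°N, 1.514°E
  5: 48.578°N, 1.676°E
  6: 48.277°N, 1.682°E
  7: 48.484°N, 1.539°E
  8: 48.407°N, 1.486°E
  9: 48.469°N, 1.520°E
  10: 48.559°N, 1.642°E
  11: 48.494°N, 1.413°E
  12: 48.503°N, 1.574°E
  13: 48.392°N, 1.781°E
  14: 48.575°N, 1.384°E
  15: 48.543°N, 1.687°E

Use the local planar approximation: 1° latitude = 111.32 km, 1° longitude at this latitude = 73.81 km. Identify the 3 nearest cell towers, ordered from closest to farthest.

Distances from 48.411°N, 1.597°E:
1: √((0.239·111.32)² + (-0.140·73.81)²) = √(707.85157 + 106.77916) = 28.542 km
2: √((0.155·111.32)² + (0.008·73.81)²) = √(297.72122 + 0.34867) = 17.265 km
3: √((0.117·111.32)² + (-0.056·73.81)²) = √(169.63604 + 17.08466) = 13.665 km
4: √((0.174·111.32)² + (-0.083·73.81)²) = √(375.18450 + 37.53069) = 20.315 km
5: √((0.167·111.32)² + (0.079·73.81)²) = √(345.60446 + 34.00044) = 19.483 km
6: √((-0.134·111.32)² + (0.085·73.81)²) = √(222.51331 + 39.36119) = 16.183 km
7: √((0.073·111.32)² + (-0.058·73.81)²) = √(66.03773 + 18.32679) = 9.185 km
8: √((-0.004·111.32)² + (-0.111·73.81)²) = √(0.19827 + 67.12377) = 8.205 km
9: √((0.058·111.32)² + (-0.077·73.81)²) = √(41.68717 + 32.30069) = 8.602 km
10: √((0.148·111.32)² + (0.045·73.81)²) = √(271.43749 + 11.03203) = 16.807 km
11: √((0.083·111.32)² + (-0.184·73.81)²) = √(85.36947 + 184.44465) = 16.426 km
12: √((0.092·111.32)² + (-0.023·73.81)²) = √(104.88709 + 2.88195) = 10.381 km
13: √((-0.019·111.32)² + (0.184·73.81)²) = √(4.47356 + 184.44465) = 13.745 km
14: √((0.164·111.32)² + (-0.213·73.81)²) = √(333.29906 + 247.16651) = 24.093 km
15: √((0.132·111.32)² + (0.090·73.81)²) = √(215.92069 + 44.12812) = 16.126 km
Sorted: 8 (8.205 km) < 9 (8.602 km) < 7 (9.185 km) < 12 (10.381 km) < 3 (13.665 km) < …

8, 9, 7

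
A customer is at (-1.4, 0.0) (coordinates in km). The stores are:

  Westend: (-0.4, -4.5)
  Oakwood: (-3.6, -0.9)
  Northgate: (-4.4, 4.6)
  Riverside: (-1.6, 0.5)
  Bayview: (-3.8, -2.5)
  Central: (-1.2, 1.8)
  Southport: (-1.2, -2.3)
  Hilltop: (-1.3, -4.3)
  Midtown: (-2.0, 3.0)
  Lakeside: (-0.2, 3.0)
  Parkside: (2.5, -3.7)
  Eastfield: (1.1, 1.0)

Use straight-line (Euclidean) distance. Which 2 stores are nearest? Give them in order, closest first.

Distances from (-1.4, 0.0):
Westend: √((1.0)² + (-4.5)²) = √(1.000 + 20.250) = 4.6 km
Oakwood: √((-2.2)² + (-0.9)²) = √(4.840 + 0.810) = 2.4 km
Northgate: √((-3.0)² + (4.6)²) = √(9.000 + 21.160) = 5.5 km
Riverside: √((-0.2)² + (0.5)²) = √(0.040 + 0.250) = 0.5 km
Bayview: √((-2.4)² + (-2.5)²) = √(5.760 + 6.250) = 3.5 km
Central: √((0.2)² + (1.8)²) = √(0.040 + 3.240) = 1.8 km
Southport: √((0.2)² + (-2.3)²) = √(0.040 + 5.290) = 2.3 km
Hilltop: √((0.1)² + (-4.3)²) = √(0.010 + 18.490) = 4.3 km
Midtown: √((-0.6)² + (3.0)²) = √(0.360 + 9.000) = 3.1 km
Lakeside: √((1.2)² + (3.0)²) = √(1.440 + 9.000) = 3.2 km
Parkside: √((3.9)² + (-3.7)²) = √(15.210 + 13.690) = 5.4 km
Eastfield: √((2.5)² + (1.0)²) = √(6.250 + 1.000) = 2.7 km
Sorted: Riverside (0.5 km) < Central (1.8 km) < Southport (2.3 km) < Oakwood (2.4 km) < …

Riverside, Central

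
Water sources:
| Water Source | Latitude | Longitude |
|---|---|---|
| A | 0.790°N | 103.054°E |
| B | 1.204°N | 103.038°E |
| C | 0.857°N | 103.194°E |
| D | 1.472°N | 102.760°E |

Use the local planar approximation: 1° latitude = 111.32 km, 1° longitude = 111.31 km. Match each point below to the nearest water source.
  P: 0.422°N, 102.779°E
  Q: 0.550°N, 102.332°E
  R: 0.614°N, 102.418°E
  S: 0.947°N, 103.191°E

P at 0.422°N, 102.779°E:
  A: 51.139 km
  B: 91.702 km
  C: 66.924 km
  D: 116.905 km
  → nearest: A (51.139 km)
Q at 0.550°N, 102.332°E:
  A: 84.690 km
  B: 107.126 km
  C: 101.854 km
  D: 113.155 km
  → nearest: A (84.690 km)
R at 0.614°N, 102.418°E:
  A: 73.454 km
  B: 95.270 km
  C: 90.513 km
  D: 102.819 km
  → nearest: A (73.454 km)
S at 0.947°N, 103.191°E:
  A: 23.195 km
  B: 33.295 km
  C: 10.024 km
  D: 75.612 km
  → nearest: C (10.024 km)

P→A; Q→A; R→A; S→C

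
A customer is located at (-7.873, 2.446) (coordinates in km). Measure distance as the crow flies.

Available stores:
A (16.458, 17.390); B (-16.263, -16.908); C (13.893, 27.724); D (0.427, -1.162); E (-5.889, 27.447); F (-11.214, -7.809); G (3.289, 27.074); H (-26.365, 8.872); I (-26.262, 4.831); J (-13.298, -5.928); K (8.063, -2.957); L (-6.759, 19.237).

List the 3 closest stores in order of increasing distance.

D, J, F

Distances from (-7.873, 2.446):
A: 28.554 km
B: 21.094 km
C: 33.358 km
D: 9.050 km
E: 25.080 km
F: 10.786 km
G: 27.039 km
H: 19.577 km
I: 18.543 km
J: 9.978 km
K: 16.827 km
L: 16.828 km
Sorted: D (9.050 km) < J (9.978 km) < F (10.786 km) < K (16.827 km) < L (16.828 km) < …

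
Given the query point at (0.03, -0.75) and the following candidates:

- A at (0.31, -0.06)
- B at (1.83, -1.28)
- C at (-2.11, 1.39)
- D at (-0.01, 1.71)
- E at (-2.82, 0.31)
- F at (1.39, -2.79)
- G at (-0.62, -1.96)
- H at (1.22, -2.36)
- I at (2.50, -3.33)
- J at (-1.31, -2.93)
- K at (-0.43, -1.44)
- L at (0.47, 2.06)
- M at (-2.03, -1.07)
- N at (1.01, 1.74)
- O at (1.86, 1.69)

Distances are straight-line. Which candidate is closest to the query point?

A

Distances from (0.03, -0.75):
A: √((0.28)² + (0.69)²) = √(0.0784 + 0.4761) = 0.74
B: √((1.80)² + (-0.53)²) = √(3.2400 + 0.2809) = 1.88
C: √((-2.14)² + (2.14)²) = √(4.5796 + 4.5796) = 3.03
D: √((-0.04)² + (2.46)²) = √(0.0016 + 6.0516) = 2.46
E: √((-2.85)² + (1.06)²) = √(8.1225 + 1.1236) = 3.04
F: √((1.36)² + (-2.04)²) = √(1.8496 + 4.1616) = 2.45
G: √((-0.65)² + (-1.21)²) = √(0.4225 + 1.4641) = 1.37
H: √((1.19)² + (-1.61)²) = √(1.4161 + 2.5921) = 2.00
I: √((2.47)² + (-2.58)²) = √(6.1009 + 6.6564) = 3.57
J: √((-1.34)² + (-2.18)²) = √(1.7956 + 4.7524) = 2.56
K: √((-0.46)² + (-0.69)²) = √(0.2116 + 0.4761) = 0.83
L: √((0.44)² + (2.81)²) = √(0.1936 + 7.8961) = 2.84
M: √((-2.06)² + (-0.32)²) = √(4.2436 + 0.1024) = 2.08
N: √((0.98)² + (2.49)²) = √(0.9604 + 6.2001) = 2.68
O: √((1.83)² + (2.44)²) = √(3.3489 + 5.9536) = 3.05
Minimum: A at 0.74.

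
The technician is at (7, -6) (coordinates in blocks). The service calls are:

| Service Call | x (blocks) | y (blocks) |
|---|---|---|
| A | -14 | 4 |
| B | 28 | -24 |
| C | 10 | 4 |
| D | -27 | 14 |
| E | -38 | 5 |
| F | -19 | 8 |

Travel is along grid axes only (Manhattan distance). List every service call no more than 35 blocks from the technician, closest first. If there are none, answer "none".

Distances from (7, -6):
A: |-21| + |10| = 21 + 10 = 31 blocks
B: |21| + |-18| = 21 + 18 = 39 blocks
C: |3| + |10| = 3 + 10 = 13 blocks
D: |-34| + |20| = 34 + 20 = 54 blocks
E: |-45| + |11| = 45 + 11 = 56 blocks
F: |-26| + |14| = 26 + 14 = 40 blocks
Threshold 35 blocks: C (13 blocks), A (31 blocks) are within range.

C, A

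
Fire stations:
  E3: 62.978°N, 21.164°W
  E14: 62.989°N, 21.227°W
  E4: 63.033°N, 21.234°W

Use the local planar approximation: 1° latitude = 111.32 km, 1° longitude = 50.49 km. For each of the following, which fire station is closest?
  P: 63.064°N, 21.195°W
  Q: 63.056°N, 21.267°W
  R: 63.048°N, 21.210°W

P→E4; Q→E4; R→E4

P at 63.064°N, 21.195°W:
  E3: √((-0.086·111.32)² + (0.031·50.49)²) = √(91.65229 + 2.44982) = 9.701 km
  E14: √((-0.075·111.32)² + (-0.032·50.49)²) = √(69.70580 + 2.61042) = 8.504 km
  E4: √((-0.031·111.32)² + (-0.039·50.49)²) = √(11.90885 + 3.87739) = 3.973 km
  → nearest: E4 (3.973 km)
Q at 63.056°N, 21.267°W:
  E3: √((-0.078·111.32)² + (0.103·50.49)²) = √(75.39379 + 27.04489) = 10.121 km
  E14: √((-0.067·111.32)² + (0.040·50.49)²) = √(55.62833 + 4.07878) = 7.727 km
  E4: √((-0.023·111.32)² + (0.033·50.49)²) = √(6.55544 + 2.77612) = 3.055 km
  → nearest: E4 (3.055 km)
R at 63.048°N, 21.210°W:
  E3: √((-0.070·111.32)² + (0.046·50.49)²) = √(60.72150 + 5.39419) = 8.131 km
  E14: √((-0.059·111.32)² + (-0.017·50.49)²) = √(43.13705 + 0.73673) = 6.624 km
  E4: √((-0.015·111.32)² + (-0.024·50.49)²) = √(2.78823 + 1.46836) = 2.063 km
  → nearest: E4 (2.063 km)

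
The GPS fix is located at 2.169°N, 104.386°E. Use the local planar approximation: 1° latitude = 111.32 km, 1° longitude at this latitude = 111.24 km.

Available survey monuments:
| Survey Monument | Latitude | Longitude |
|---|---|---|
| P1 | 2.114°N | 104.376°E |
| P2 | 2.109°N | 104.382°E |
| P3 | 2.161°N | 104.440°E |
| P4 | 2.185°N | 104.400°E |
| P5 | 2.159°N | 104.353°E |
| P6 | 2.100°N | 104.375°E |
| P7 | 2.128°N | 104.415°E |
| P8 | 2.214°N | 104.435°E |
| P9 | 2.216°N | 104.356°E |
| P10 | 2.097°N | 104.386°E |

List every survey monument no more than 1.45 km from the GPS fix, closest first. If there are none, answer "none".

Distances from 2.169°N, 104.386°E:
P1: √((-0.055·111.32)² + (-0.010·111.24)²) = √(37.48623 + 1.23743) = 6.223 km
P2: √((-0.060·111.32)² + (-0.004·111.24)²) = √(44.61171 + 0.19799) = 6.694 km
P3: √((-0.008·111.32)² + (0.054·111.24)²) = √(0.79310 + 36.08357) = 6.073 km
P4: √((0.016·111.32)² + (0.014·111.24)²) = √(3.17239 + 2.42537) = 2.366 km
P5: √((-0.010·111.32)² + (-0.033·111.24)²) = √(1.23921 + 13.47565) = 3.836 km
P6: √((-0.069·111.32)² + (-0.011·111.24)²) = √(58.99899 + 1.49729) = 7.778 km
P7: √((-0.041·111.32)² + (0.029·111.24)²) = √(20.83119 + 10.40682) = 5.589 km
P8: √((0.045·111.32)² + (0.049·111.24)²) = √(25.09409 + 29.71078) = 7.403 km
P9: √((0.047·111.32)² + (-0.030·111.24)²) = √(27.37424 + 11.13690) = 6.206 km
P10: √((-0.072·111.32)² + (0.000·111.24)²) = √(64.24087 + 0.00000) = 8.015 km
Threshold 1.45 km: none within range.

none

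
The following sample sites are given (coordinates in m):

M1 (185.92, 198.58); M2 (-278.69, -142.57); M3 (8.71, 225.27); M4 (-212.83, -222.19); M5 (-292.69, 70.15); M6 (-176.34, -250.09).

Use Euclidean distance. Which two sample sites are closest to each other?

Pairwise distances:
M1–M2: √((-464.61)² + (-341.15)²) = √(215862.4521 + 116383.3225) = 576.41 m
M1–M3: √((-177.21)² + (26.69)²) = √(31403.3841 + 712.3561) = 179.21 m
M1–M4: √((-398.75)² + (-420.77)²) = √(159001.5625 + 177047.3929) = 579.70 m
M1–M5: √((-478.61)² + (-128.43)²) = √(229067.5321 + 16494.2649) = 495.54 m
M1–M6: √((-362.26)² + (-448.67)²) = √(131232.3076 + 201304.7689) = 576.66 m
M2–M3: √((287.40)² + (367.84)²) = √(82598.7600 + 135306.2656) = 466.80 m
M2–M4: √((65.86)² + (-79.62)²) = √(4337.5396 + 6339.3444) = 103.33 m
M2–M5: √((-14.00)² + (212.72)²) = √(196.0000 + 45249.7984) = 213.18 m
M2–M6: √((102.35)² + (-107.52)²) = √(10475.5225 + 11560.5504) = 148.45 m
M3–M4: √((-221.54)² + (-447.46)²) = √(49079.9716 + 200220.4516) = 499.30 m
M3–M5: √((-301.40)² + (-155.12)²) = √(90841.9600 + 24062.2144) = 338.98 m
M3–M6: √((-185.05)² + (-475.36)²) = √(34243.5025 + 225967.1296) = 510.11 m
M4–M5: √((-79.86)² + (292.34)²) = √(6377.6196 + 85462.6756) = 303.05 m
M4–M6: √((36.49)² + (-27.90)²) = √(1331.5201 + 778.4100) = 45.93 m
M5–M6: √((116.35)² + (-320.24)²) = √(13537.3225 + 102553.6576) = 340.72 m
Closest pair: M4–M6 at 45.93 m.

M4 and M6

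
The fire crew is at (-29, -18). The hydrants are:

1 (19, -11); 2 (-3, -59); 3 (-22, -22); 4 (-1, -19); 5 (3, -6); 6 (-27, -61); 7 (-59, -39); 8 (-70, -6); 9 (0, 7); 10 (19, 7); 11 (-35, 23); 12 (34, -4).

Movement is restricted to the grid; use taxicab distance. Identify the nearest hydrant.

3

Distances from (-29, -18):
1: |48| + |7| = 48 + 7 = 55
2: |26| + |-41| = 26 + 41 = 67
3: |7| + |-4| = 7 + 4 = 11
4: |28| + |-1| = 28 + 1 = 29
5: |32| + |12| = 32 + 12 = 44
6: |2| + |-43| = 2 + 43 = 45
7: |-30| + |-21| = 30 + 21 = 51
8: |-41| + |12| = 41 + 12 = 53
9: |29| + |25| = 29 + 25 = 54
10: |48| + |25| = 48 + 25 = 73
11: |-6| + |41| = 6 + 41 = 47
12: |63| + |14| = 63 + 14 = 77
Minimum: 3 at 11.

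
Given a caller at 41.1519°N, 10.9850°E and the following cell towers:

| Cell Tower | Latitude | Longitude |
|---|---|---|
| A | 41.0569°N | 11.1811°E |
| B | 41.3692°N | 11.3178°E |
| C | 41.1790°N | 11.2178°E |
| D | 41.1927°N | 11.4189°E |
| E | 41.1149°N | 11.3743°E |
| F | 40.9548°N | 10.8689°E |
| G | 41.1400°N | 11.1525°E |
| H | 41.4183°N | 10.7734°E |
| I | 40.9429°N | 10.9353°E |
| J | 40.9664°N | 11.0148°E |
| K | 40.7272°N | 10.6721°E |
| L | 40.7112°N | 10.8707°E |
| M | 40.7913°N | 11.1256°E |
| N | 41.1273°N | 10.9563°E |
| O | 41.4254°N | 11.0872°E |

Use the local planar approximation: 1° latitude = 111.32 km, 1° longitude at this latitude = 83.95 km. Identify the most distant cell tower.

K

Distances from 41.1519°N, 10.9850°E:
A: 19.5667 km
B: 36.9555 km
C: 19.7750 km
D: 36.7080 km
E: 32.9403 km
F: 24.0086 km
G: 14.1239 km
H: 34.5689 km
I: 23.6370 km
J: 20.8008 km
K: 54.0849 km
L: 49.9883 km
M: 41.8414 km
N: 3.6475 km
O: 31.6318 km
Maximum: K at 54.0849 km.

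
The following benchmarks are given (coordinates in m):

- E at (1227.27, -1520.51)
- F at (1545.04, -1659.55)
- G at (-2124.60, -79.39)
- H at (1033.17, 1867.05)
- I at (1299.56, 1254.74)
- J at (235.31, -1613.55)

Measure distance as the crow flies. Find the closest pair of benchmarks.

Pairwise distances:
E–F: 346.86 m
E–G: 3648.54 m
E–H: 3393.12 m
E–I: 2776.19 m
E–J: 996.31 m
F–G: 3995.39 m
F–H: 3563.55 m
F–I: 2924.61 m
F–J: 1310.54 m
G–H: 3709.47 m
G–I: 3674.88 m
G–J: 2814.75 m
H–I: 667.75 m
H–J: 3570.88 m
I–J: 3059.37 m
Closest pair: E–F at 346.86 m.

E and F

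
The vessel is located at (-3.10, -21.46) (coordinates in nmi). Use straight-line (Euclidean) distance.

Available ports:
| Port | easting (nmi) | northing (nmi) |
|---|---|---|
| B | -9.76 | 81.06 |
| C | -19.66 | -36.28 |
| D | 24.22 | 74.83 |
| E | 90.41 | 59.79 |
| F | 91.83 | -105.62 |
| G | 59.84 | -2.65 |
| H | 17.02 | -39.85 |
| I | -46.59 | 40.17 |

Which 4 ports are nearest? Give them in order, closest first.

Distances from (-3.10, -21.46):
B: √((-6.66)² + (102.52)²) = √(44.3556 + 10510.3504) = 102.74 nmi
C: √((-16.56)² + (-14.82)²) = √(274.2336 + 219.6324) = 22.22 nmi
D: √((27.32)² + (96.29)²) = √(746.3824 + 9271.7641) = 100.09 nmi
E: √((93.51)² + (81.25)²) = √(8744.1201 + 6601.5625) = 123.88 nmi
F: √((94.93)² + (-84.16)²) = √(9011.7049 + 7082.9056) = 126.86 nmi
G: √((62.94)² + (18.81)²) = √(3961.4436 + 353.8161) = 65.69 nmi
H: √((20.12)² + (-18.39)²) = √(404.8144 + 338.1921) = 27.26 nmi
I: √((-43.49)² + (61.63)²) = √(1891.3801 + 3798.2569) = 75.43 nmi
Sorted: C (22.22 nmi) < H (27.26 nmi) < G (65.69 nmi) < I (75.43 nmi) < D (100.09 nmi) < B (102.74 nmi) < …

C, H, G, I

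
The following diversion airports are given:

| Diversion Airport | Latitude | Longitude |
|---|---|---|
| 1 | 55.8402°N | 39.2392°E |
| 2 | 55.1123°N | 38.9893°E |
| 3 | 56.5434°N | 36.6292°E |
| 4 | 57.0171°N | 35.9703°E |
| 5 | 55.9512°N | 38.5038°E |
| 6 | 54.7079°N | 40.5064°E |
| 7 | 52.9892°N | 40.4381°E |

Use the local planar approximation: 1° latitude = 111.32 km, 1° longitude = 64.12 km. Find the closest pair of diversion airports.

1 and 5

Pairwise distances:
1–5: 48.7460 km
3–4: 67.5695 km
1–2: 82.5990 km
2–5: 98.4383 km
2–6: 107.1882 km
3–5: 137.0906 km
1–6: 149.9668 km
1–3: 184.7563 km
5–6: 188.7962 km
6–7: 191.3758 km
4–5: 201.1681 km
2–3: 219.7279 km
1–4: 247.1785 km
2–7: 253.9451 km
2–4: 287.1141 km
3–6: 321.7994 km
1–7: 326.5507 km
5–7: 352.2847 km
4–6: 388.1706 km
3–7: 464.9606 km
4–7: 532.0883 km
Closest pair: 1–5 at 48.7460 km.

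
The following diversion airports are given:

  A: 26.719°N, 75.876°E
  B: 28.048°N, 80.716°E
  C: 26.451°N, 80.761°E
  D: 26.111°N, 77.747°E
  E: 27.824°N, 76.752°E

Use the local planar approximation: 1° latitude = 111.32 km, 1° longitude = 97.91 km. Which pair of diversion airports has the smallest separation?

Pairwise distances:
A–E: 149.958 km
B–C: 177.833 km
A–D: 195.293 km
D–E: 214.135 km
C–D: 297.518 km
B–D: 361.937 km
B–E: 388.915 km
C–E: 421.229 km
A–C: 479.220 km
A–B: 496.441 km
Closest pair: A–E at 149.958 km.

A and E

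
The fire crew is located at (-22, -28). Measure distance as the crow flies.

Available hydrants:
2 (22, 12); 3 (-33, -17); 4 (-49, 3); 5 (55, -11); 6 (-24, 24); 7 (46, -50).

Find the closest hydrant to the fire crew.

Distances from (-22, -28):
2: 59.5
3: 15.6
4: 41.1
5: 78.9
6: 52.0
7: 71.5
Minimum: 3 at 15.6.

3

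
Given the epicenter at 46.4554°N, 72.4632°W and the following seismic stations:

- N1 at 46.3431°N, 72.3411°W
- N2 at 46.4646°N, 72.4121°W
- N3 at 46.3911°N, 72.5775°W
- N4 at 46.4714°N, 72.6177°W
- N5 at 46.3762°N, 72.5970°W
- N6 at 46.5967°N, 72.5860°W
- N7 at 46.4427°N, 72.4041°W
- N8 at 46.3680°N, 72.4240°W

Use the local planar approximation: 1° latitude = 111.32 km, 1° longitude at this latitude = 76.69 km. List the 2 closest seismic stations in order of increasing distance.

N2, N7

Distances from 46.4554°N, 72.4632°W:
N1: √((-0.1123·111.32)² + (0.1221·76.69)²) = √(156.280902 + 87.681668) = 15.6193 km
N2: √((0.0092·111.32)² + (0.0511·76.69)²) = √(1.048871 + 15.357456) = 4.0505 km
N3: √((-0.0643·111.32)² + (-0.1143·76.69)²) = √(51.235189 + 76.836918) = 11.3169 km
N4: √((0.0160·111.32)² + (-0.1545·76.69)²) = √(3.172388 + 140.389440) = 11.9817 km
N5: √((-0.0792·111.32)² + (-0.1338·76.69)²) = √(77.731448 + 105.290625) = 13.5286 km
N6: √((0.1413·111.32)² + (-0.1228·76.69)²) = √(247.417674 + 88.689909) = 18.3332 km
N7: √((-0.0127·111.32)² + (0.0591·76.69)²) = √(1.998729 + 20.542459) = 4.7478 km
N8: √((-0.0874·111.32)² + (0.0392·76.69)²) = √(94.660602 + 9.037527) = 10.1832 km
Sorted: N2 (4.0505 km) < N7 (4.7478 km) < N8 (10.1832 km) < N3 (11.3169 km) < …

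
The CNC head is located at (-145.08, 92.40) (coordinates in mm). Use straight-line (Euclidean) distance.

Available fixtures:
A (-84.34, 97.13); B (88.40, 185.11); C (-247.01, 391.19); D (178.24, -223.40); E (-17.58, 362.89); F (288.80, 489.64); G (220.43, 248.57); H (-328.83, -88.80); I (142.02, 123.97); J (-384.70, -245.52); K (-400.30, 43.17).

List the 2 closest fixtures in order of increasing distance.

Distances from (-145.08, 92.40):
A: √((60.74)² + (4.73)²) = √(3689.3476 + 22.3729) = 60.92 mm
B: √((233.48)² + (92.71)²) = √(54512.9104 + 8595.1441) = 251.21 mm
C: √((-101.93)² + (298.79)²) = √(10389.7249 + 89275.4641) = 315.70 mm
D: √((323.32)² + (-315.80)²) = √(104535.8224 + 99729.6400) = 451.96 mm
E: √((127.50)² + (270.49)²) = √(16256.2500 + 73164.8401) = 299.03 mm
F: √((433.88)² + (397.24)²) = √(188251.8544 + 157799.6176) = 588.26 mm
G: √((365.51)² + (156.17)²) = √(133597.5601 + 24389.0689) = 397.48 mm
H: √((-183.75)² + (-181.20)²) = √(33764.0625 + 32833.4400) = 258.06 mm
I: √((287.10)² + (31.57)²) = √(82426.4100 + 996.6649) = 288.83 mm
J: √((-239.62)² + (-337.92)²) = √(57417.7444 + 114189.9264) = 414.26 mm
K: √((-255.22)² + (-49.23)²) = √(65137.2484 + 2423.5929) = 259.92 mm
Sorted: A (60.92 mm) < B (251.21 mm) < H (258.06 mm) < K (259.92 mm) < …

A, B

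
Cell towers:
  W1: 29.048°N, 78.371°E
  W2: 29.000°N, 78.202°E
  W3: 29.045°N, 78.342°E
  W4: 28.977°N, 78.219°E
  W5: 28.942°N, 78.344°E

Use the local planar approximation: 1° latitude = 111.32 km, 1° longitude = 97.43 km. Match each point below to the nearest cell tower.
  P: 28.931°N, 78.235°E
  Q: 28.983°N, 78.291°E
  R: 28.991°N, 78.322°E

P→W4; Q→W5; R→W5

P at 28.931°N, 78.235°E:
  W1: 18.580 km
  W2: 8.327 km
  W3: 16.423 km
  W4: 5.353 km
  W5: 10.690 km
  → nearest: W4 (5.353 km)
Q at 28.983°N, 78.291°E:
  W1: 10.635 km
  W2: 8.875 km
  W3: 8.504 km
  W4: 7.047 km
  W5: 6.892 km
  → nearest: W5 (6.892 km)
R at 28.991°N, 78.322°E:
  W1: 7.941 km
  W2: 11.734 km
  W3: 6.319 km
  W4: 10.156 km
  W5: 5.861 km
  → nearest: W5 (5.861 km)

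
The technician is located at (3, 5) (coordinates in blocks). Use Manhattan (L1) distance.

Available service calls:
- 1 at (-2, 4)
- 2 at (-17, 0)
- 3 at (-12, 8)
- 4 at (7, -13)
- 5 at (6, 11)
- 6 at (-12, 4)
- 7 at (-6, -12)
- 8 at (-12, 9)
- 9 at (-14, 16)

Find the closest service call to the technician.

Distances from (3, 5):
1: |-5| + |-1| = 5 + 1 = 6 blocks
2: |-20| + |-5| = 20 + 5 = 25 blocks
3: |-15| + |3| = 15 + 3 = 18 blocks
4: |4| + |-18| = 4 + 18 = 22 blocks
5: |3| + |6| = 3 + 6 = 9 blocks
6: |-15| + |-1| = 15 + 1 = 16 blocks
7: |-9| + |-17| = 9 + 17 = 26 blocks
8: |-15| + |4| = 15 + 4 = 19 blocks
9: |-17| + |11| = 17 + 11 = 28 blocks
Minimum: 1 at 6 blocks.

1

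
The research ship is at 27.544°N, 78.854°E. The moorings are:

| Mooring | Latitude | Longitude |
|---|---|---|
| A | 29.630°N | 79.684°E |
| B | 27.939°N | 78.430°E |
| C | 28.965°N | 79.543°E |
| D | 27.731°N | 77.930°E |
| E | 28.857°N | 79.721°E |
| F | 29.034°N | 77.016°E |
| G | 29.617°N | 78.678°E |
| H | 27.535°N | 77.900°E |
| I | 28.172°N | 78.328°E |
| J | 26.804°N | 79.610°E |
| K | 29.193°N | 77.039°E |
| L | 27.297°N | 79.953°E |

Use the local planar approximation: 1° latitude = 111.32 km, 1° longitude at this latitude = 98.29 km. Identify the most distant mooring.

Distances from 27.544°N, 78.854°E:
A: 246.127 km
B: 60.583 km
C: 172.073 km
D: 93.175 km
E: 169.191 km
F: 245.252 km
G: 231.414 km
H: 93.774 km
I: 86.949 km
J: 110.939 km
K: 255.973 km
L: 111.465 km
Maximum: K at 255.973 km.

K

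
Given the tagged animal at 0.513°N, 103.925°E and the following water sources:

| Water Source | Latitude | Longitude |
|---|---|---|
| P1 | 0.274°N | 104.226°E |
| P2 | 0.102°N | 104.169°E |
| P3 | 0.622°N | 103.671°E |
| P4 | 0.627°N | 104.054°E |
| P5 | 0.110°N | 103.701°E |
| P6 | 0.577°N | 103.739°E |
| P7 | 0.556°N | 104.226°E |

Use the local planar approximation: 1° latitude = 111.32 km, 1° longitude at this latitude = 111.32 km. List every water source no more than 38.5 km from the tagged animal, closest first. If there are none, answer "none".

Distances from 0.513°N, 103.925°E:
P1: √((-0.239·111.32)² + (0.301·111.32)²) = √(707.85157 + 1122.74049) = 42.785 km
P2: √((-0.411·111.32)² + (0.244·111.32)²) = √(2093.29309 + 737.77859) = 53.208 km
P3: √((0.109·111.32)² + (-0.254·111.32)²) = √(147.23104 + 799.49146) = 30.769 km
P4: √((0.114·111.32)² + (0.129·111.32)²) = √(161.04828 + 206.21764) = 19.164 km
P5: √((-0.403·111.32)² + (-0.224·111.32)²) = √(2012.59546 + 621.78814) = 51.326 km
P6: √((0.064·111.32)² + (-0.186·111.32)²) = √(50.75822 + 428.71856) = 21.897 km
P7: √((0.043·111.32)² + (0.301·111.32)²) = √(22.91307 + 1122.74049) = 33.848 km
Threshold 38.5 km: P4 (19.164 km), P6 (21.897 km), P3 (30.769 km), P7 (33.848 km) are within range.

P4, P6, P3, P7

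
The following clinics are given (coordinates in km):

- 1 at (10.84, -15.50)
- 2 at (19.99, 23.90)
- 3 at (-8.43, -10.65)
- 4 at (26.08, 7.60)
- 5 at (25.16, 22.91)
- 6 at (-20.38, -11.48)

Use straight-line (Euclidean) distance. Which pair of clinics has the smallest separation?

2 and 5

Pairwise distances:
1–2: √((9.15)² + (39.40)²) = √(83.7225 + 1552.3600) = 40.45 km
1–3: √((-19.27)² + (4.85)²) = √(371.3329 + 23.5225) = 19.87 km
1–4: √((15.24)² + (23.10)²) = √(232.2576 + 533.6100) = 27.67 km
1–5: √((14.32)² + (38.41)²) = √(205.0624 + 1475.3281) = 40.99 km
1–6: √((-31.22)² + (4.02)²) = √(974.6884 + 16.1604) = 31.48 km
2–3: √((-28.42)² + (-34.55)²) = √(807.6964 + 1193.7025) = 44.74 km
2–4: √((6.09)² + (-16.30)²) = √(37.0881 + 265.6900) = 17.40 km
2–5: √((5.17)² + (-0.99)²) = √(26.7289 + 0.9801) = 5.26 km
2–6: √((-40.37)² + (-35.38)²) = √(1629.7369 + 1251.7444) = 53.68 km
3–4: √((34.51)² + (18.25)²) = √(1190.9401 + 333.0625) = 39.04 km
3–5: √((33.59)² + (33.56)²) = √(1128.2881 + 1126.2736) = 47.48 km
3–6: √((-11.95)² + (-0.83)²) = √(142.8025 + 0.6889) = 11.98 km
4–5: √((-0.92)² + (15.31)²) = √(0.8464 + 234.3961) = 15.34 km
4–6: √((-46.46)² + (-19.08)²) = √(2158.5316 + 364.0464) = 50.23 km
5–6: √((-45.54)² + (-34.39)²) = √(2073.8916 + 1182.6721) = 57.07 km
Closest pair: 2–5 at 5.26 km.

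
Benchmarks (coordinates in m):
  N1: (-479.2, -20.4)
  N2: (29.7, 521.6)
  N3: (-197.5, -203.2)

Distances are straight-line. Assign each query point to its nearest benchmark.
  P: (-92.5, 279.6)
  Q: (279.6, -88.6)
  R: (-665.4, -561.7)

P at (-92.5, 279.6):
  N1: √((-386.7)² + (-300.0)²) = √(149536.890 + 90000.000) = 489.4 m
  N2: √((122.2)² + (242.0)²) = √(14932.840 + 58564.000) = 271.1 m
  N3: √((-105.0)² + (-482.8)²) = √(11025.000 + 233095.840) = 494.1 m
  → nearest: N2 (271.1 m)
Q at (279.6, -88.6):
  N1: √((-758.8)² + (68.2)²) = √(575777.440 + 4651.240) = 761.9 m
  N2: √((-249.9)² + (610.2)²) = √(62450.010 + 372344.040) = 659.4 m
  N3: √((-477.1)² + (-114.6)²) = √(227624.410 + 13133.160) = 490.7 m
  → nearest: N3 (490.7 m)
R at (-665.4, -561.7):
  N1: √((186.2)² + (541.3)²) = √(34670.440 + 293005.690) = 572.4 m
  N2: √((695.1)² + (1083.3)²) = √(483164.010 + 1173538.890) = 1287.1 m
  N3: √((467.9)² + (358.5)²) = √(218930.410 + 128522.250) = 589.5 m
  → nearest: N1 (572.4 m)

P→N2; Q→N3; R→N1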